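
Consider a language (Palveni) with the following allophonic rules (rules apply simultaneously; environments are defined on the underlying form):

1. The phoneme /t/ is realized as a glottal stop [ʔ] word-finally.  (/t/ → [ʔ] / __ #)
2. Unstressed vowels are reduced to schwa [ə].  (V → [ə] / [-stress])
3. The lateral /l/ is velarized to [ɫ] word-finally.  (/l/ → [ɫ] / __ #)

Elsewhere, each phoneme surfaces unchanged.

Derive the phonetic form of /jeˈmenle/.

[jəˈmenlə]

/j/ stays [j].
/e/ — between /j/ and /m/, in an unstressed syllable — surfaces as [ə] (rule 2).
/m/ (between /e/ and /e/): no rule targets it → [m].
/e/ (between /m/ and /n/) is in the target of rule 2 but the environment (in an unstressed syllable) is not met → [e].
/n/ (between /e/ and /l/) is unaffected → [n].
/l/ (between /n/ and /e/): rule 3 targets it, but not word-finally → unchanged [l].
/e/ — word-final, in an unstressed syllable — surfaces as [ə] (rule 2).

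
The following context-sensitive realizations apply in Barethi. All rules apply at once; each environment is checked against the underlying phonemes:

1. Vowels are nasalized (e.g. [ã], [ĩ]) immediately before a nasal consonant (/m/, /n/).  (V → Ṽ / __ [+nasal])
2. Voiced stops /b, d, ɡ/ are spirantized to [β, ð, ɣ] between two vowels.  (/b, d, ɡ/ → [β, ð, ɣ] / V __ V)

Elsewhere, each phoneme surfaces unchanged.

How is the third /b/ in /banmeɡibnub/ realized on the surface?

[b]

/b/ — word-final; rule 2 does not apply here → [b].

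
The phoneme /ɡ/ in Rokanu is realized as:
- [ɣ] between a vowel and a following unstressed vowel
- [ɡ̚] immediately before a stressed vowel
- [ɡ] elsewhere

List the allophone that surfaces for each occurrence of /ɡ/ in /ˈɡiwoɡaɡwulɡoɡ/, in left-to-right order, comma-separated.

[ɡ̚], [ɣ], [ɡ], [ɡ], [ɡ]

Occurrence 1 (position 1): immediately before a stressed vowel → [ɡ̚].
Occurrence 2 (position 5): between a vowel and a following unstressed vowel → [ɣ].
Occurrence 3 (position 7): no conditioning environment matches → elsewhere allophone [ɡ].
Occurrence 4 (position 11): no conditioning environment matches → elsewhere allophone [ɡ].
Occurrence 5 (position 13): no conditioning environment matches → elsewhere allophone [ɡ].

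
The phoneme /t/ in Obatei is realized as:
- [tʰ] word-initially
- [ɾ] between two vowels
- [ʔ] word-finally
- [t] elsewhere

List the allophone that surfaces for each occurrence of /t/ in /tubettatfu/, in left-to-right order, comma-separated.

Occurrence 1 (position 1): word-initially → [tʰ].
Occurrence 2 (position 5): no conditioning environment matches → elsewhere allophone [t].
Occurrence 3 (position 6): no conditioning environment matches → elsewhere allophone [t].
Occurrence 4 (position 8): no conditioning environment matches → elsewhere allophone [t].

[tʰ], [t], [t], [t]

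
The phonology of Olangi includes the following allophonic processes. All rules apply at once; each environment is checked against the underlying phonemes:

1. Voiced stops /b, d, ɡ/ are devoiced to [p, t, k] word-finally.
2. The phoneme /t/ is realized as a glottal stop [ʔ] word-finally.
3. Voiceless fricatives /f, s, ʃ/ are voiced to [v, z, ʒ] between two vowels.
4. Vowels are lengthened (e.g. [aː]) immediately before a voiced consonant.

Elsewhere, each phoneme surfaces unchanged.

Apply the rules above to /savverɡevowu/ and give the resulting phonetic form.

[saːvveːrɡeːvoːwu]

/s/ (word-initial): rule 3 targets it, but not between two vowels → unchanged [s].
/a/ meets the environment for rule 4 (before a voiced consonant) → [aː].
/e/ — between /v/ and /r/, before a voiced consonant — surfaces as [eː] (rule 4).
/ɡ/ (between /r/ and /e/) fails the environment for rule 1, so it stays [ɡ].
/e/ (between /ɡ/ and /v/): before a voiced consonant, so rule 4 applies → [eː].
/o/ (between /v/ and /w/): before a voiced consonant, so rule 4 applies → [oː].
/u/ (word-final) is in the target of rule 4 but the environment (before a voiced consonant) is not met → [u].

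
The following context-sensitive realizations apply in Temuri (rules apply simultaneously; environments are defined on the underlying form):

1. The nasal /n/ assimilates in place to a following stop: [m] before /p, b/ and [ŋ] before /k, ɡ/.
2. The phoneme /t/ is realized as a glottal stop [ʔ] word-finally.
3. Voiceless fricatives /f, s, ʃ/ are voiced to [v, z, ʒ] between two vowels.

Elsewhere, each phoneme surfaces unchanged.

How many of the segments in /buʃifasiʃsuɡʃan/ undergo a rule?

3

Segments that undergo a rule: /ʃ/ → [ʒ] (rule 3); /f/ → [v] (rule 3); /s/ → [z] (rule 3).
All other segments surface unchanged.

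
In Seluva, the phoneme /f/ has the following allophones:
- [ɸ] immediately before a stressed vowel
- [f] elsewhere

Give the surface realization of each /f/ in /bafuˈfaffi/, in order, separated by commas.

[f], [ɸ], [f], [f]

Occurrence 1 (position 3): no conditioning environment matches → elsewhere allophone [f].
Occurrence 2 (position 5): immediately before a stressed vowel → [ɸ].
Occurrence 3 (position 7): no conditioning environment matches → elsewhere allophone [f].
Occurrence 4 (position 8): no conditioning environment matches → elsewhere allophone [f].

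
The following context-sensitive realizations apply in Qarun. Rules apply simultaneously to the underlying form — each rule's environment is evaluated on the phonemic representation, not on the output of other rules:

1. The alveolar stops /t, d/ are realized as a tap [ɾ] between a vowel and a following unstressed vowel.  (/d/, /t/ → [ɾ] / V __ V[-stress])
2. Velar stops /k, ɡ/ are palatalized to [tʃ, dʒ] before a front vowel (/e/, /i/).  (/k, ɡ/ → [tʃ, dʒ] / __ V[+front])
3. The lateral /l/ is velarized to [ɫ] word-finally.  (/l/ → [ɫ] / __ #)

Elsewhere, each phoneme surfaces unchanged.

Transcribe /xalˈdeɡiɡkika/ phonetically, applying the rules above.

/x/ (word-initial) is unaffected → [x].
/a/ (between /x/ and /l/): no rule targets it → [a].
/l/ (between /a/ and /d/) fails the environment for rule 3, so it stays [l].
/d/ (between /l/ and /e/): rule 1 targets it, but not between a vowel and a following unstressed vowel → unchanged [d].
/e/ (between /d/ and /ɡ/) is unaffected → [e].
/ɡ/ (between /e/ and /i/): before a front vowel, so rule 2 applies → [dʒ].
/i/ (between /ɡ/ and /ɡ/) is unaffected → [i].
/ɡ/ — between /i/ and /k/; rule 2 does not apply here → [ɡ].
/k/ — between /ɡ/ and /i/, before a front vowel — surfaces as [tʃ] (rule 2).
/i/ stays [i].
/k/ (between /i/ and /a/) fails the environment for rule 2, so it stays [k].
/a/ (word-final) is unaffected → [a].

[xalˈdedʒiɡtʃika]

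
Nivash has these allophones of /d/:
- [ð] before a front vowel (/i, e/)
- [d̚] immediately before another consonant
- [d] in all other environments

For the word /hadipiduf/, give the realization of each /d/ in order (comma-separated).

Occurrence 1 (position 3): before a front vowel (/i, e/) → [ð].
Occurrence 2 (position 7): no conditioning environment matches → elsewhere allophone [d].

[ð], [d]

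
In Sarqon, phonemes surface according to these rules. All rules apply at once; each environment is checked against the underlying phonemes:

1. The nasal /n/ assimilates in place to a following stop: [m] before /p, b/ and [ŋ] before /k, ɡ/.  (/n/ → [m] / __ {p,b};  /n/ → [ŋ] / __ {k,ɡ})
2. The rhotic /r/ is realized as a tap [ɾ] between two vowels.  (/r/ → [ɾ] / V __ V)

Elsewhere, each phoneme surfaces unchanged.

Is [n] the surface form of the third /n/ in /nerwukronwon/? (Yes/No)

/n/ (word-final) fails the environment for rule 1, so it stays [n].
The actual realization is [n], which matches [n].

Yes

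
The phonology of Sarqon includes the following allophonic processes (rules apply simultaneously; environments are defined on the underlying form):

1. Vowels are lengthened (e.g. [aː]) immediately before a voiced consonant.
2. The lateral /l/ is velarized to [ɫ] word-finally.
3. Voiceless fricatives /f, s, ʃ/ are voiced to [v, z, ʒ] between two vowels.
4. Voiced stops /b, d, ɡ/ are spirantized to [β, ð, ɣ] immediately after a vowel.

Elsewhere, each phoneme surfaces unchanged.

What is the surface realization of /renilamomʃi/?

/r/ stays [r].
/e/ — between /r/ and /n/, before a voiced consonant — surfaces as [eː] (rule 1).
/n/ — not in any rule's target class → [n].
/i/ — between /n/ and /l/, before a voiced consonant — surfaces as [iː] (rule 1).
/l/ — between /i/ and /a/; rule 2 does not apply here → [l].
/a/ meets the environment for rule 1 (before a voiced consonant) → [aː].
/m/ — not in any rule's target class → [m].
/o/ (between /m/ and /m/): before a voiced consonant, so rule 1 applies → [oː].
/m/ (between /o/ and /ʃ/) is unaffected → [m].
/ʃ/ (between /m/ and /i/) fails the environment for rule 3, so it stays [ʃ].
/i/ (word-final) fails the environment for rule 1, so it stays [i].

[reːniːlaːmoːmʃi]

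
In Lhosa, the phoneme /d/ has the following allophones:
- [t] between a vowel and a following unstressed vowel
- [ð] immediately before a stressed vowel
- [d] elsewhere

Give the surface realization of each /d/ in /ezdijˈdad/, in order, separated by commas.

[d], [ð], [d]

Occurrence 1 (position 3): no conditioning environment matches → elsewhere allophone [d].
Occurrence 2 (position 6): immediately before a stressed vowel → [ð].
Occurrence 3 (position 8): no conditioning environment matches → elsewhere allophone [d].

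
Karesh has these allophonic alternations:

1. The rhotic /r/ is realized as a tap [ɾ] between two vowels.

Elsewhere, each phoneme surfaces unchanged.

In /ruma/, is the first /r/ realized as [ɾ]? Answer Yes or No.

No

/r/ (word-initial): rule 1 targets it, but not between two vowels → unchanged [r].
The actual realization is [r], not [ɾ].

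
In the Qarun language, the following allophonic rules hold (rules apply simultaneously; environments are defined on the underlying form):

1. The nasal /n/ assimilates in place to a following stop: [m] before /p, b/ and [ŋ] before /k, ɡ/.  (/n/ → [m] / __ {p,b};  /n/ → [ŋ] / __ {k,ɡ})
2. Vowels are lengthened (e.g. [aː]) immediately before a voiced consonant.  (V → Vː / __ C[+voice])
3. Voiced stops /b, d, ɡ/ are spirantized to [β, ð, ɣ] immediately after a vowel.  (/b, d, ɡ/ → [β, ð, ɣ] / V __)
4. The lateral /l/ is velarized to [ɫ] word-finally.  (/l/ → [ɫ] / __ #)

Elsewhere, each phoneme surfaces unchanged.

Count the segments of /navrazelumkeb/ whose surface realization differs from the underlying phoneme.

Segments that undergo a rule: /a/ → [aː] (rule 2); /a/ → [aː] (rule 2); /e/ → [eː] (rule 2); /u/ → [uː] (rule 2); /e/ → [eː] (rule 2); /b/ → [β] (rule 3).
All other segments surface unchanged.

6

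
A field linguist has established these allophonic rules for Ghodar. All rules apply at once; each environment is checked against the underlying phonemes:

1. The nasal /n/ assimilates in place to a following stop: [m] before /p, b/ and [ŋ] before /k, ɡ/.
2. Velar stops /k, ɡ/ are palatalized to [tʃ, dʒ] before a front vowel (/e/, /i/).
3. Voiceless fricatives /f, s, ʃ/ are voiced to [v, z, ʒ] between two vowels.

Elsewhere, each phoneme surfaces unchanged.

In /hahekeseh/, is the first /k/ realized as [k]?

/k/ meets the environment for rule 2 (before a front vowel) → [tʃ].
The actual realization is [tʃ], not [k].

No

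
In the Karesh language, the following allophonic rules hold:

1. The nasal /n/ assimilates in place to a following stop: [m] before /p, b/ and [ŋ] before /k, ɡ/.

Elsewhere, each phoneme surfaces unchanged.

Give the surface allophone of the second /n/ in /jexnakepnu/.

/n/ (between /p/ and /u/) fails the environment for rule 1, so it stays [n].

[n]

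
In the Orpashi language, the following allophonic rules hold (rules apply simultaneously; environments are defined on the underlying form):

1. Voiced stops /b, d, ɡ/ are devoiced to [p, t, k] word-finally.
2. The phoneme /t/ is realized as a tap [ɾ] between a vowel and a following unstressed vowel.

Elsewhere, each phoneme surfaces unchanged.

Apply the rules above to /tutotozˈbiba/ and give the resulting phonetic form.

[tuɾoɾozˈbiba]

/t/ (word-initial): rule 2 targets it, but not between a vowel and a following unstressed vowel → unchanged [t].
/u/ — not in any rule's target class → [u].
/t/ — between /u/ and /o/, between a vowel and a following unstressed vowel — surfaces as [ɾ] (rule 2).
/o/ — not in any rule's target class → [o].
Rule 2 applies to /t/ (between /o/ and /o/: between a vowel and a following unstressed vowel) → [ɾ].
/o/ stays [o].
/z/ (between /o/ and /b/) is unaffected → [z].
/b/ — between /z/ and /i/; rule 1 does not apply here → [b].
/i/ — not in any rule's target class → [i].
/b/ (between /i/ and /a/) fails the environment for rule 1, so it stays [b].
/a/ (word-final): no rule targets it → [a].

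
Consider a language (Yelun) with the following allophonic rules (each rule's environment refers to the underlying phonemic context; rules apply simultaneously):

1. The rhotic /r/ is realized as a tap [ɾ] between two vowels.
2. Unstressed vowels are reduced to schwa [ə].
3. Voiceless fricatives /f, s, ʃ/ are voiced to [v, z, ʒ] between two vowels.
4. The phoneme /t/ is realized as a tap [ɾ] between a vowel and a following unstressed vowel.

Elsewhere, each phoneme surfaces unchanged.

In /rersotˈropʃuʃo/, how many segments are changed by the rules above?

5

Segments that undergo a rule: /e/ → [ə] (rule 2); /o/ → [ə] (rule 2); /u/ → [ə] (rule 2); /ʃ/ → [ʒ] (rule 3); /o/ → [ə] (rule 2).
All other segments surface unchanged.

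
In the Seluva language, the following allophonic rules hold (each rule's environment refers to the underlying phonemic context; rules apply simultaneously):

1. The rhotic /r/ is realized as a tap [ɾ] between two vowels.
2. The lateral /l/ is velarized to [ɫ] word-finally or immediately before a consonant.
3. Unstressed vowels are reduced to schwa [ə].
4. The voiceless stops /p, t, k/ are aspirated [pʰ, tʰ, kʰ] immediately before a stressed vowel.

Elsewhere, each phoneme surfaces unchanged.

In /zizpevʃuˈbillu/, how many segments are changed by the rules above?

Segments that undergo a rule: /i/ → [ə] (rule 3); /e/ → [ə] (rule 3); /u/ → [ə] (rule 3); /l/ → [ɫ] (rule 2); /u/ → [ə] (rule 3).
All other segments surface unchanged.

5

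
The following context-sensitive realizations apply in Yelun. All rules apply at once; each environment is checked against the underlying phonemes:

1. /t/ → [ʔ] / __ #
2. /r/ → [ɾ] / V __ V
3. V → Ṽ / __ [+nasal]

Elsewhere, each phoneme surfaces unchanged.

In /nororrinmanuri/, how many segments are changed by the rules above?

Segments that undergo a rule: /r/ → [ɾ] (rule 2); /i/ → [ĩ] (rule 3); /a/ → [ã] (rule 3); /r/ → [ɾ] (rule 2).
All other segments surface unchanged.

4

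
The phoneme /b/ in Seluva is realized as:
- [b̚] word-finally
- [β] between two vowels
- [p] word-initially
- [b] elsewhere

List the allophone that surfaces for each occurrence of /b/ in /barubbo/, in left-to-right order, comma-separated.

Occurrence 1 (position 1): word-initially → [p].
Occurrence 2 (position 5): no conditioning environment matches → elsewhere allophone [b].
Occurrence 3 (position 6): no conditioning environment matches → elsewhere allophone [b].

[p], [b], [b]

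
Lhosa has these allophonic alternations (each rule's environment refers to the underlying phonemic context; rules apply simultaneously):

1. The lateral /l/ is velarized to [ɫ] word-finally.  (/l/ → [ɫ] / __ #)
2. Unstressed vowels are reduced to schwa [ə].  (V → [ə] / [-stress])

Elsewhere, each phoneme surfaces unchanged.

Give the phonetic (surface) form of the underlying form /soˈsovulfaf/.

[səˈsovəlfəf]

/o/ (between /s/ and /s/): in an unstressed syllable, so rule 2 applies → [ə].
/o/ (between /s/ and /v/) fails the environment for rule 2, so it stays [o].
/u/ — between /v/ and /l/, in an unstressed syllable — surfaces as [ə] (rule 2).
/l/ — between /u/ and /f/; rule 1 does not apply here → [l].
/a/ (between /f/ and /f/) occurs in an unstressed syllable → [ə] by rule 2.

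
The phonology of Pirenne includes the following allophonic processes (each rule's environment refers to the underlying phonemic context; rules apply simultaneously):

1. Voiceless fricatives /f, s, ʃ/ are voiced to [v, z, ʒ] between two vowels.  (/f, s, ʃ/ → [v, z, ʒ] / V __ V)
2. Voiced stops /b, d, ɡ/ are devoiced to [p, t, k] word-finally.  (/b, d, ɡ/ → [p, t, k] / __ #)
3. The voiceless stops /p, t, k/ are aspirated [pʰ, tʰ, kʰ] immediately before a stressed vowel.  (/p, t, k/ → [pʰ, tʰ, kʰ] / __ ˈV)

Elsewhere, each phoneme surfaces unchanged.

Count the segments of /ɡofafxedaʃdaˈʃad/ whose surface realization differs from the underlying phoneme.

Segments that undergo a rule: /f/ → [v] (rule 1); /ʃ/ → [ʒ] (rule 1); /d/ → [t] (rule 2).
All other segments surface unchanged.

3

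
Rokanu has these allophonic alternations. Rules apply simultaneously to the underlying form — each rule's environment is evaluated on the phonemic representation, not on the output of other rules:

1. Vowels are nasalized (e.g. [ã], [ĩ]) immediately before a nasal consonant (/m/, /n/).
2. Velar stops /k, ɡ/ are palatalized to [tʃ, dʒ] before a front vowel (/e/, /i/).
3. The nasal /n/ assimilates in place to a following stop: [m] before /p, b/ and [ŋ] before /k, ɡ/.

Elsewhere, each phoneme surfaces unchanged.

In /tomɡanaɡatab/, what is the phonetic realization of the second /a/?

/a/ (between /n/ and /ɡ/) is in the target of rule 1 but the environment (before a nasal consonant) is not met → [a].

[a]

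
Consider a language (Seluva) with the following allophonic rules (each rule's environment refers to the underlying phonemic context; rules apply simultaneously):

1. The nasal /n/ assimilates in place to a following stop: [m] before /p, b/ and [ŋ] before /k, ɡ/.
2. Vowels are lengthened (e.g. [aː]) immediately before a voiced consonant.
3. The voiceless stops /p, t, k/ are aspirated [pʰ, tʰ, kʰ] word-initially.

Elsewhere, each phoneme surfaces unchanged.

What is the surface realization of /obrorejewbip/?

/o/ (word-initial): before a voiced consonant, so rule 2 applies → [oː].
/b/ (between /o/ and /r/): no rule targets it → [b].
/r/ (between /b/ and /o/) is unaffected → [r].
/o/ meets the environment for rule 2 (before a voiced consonant) → [oː].
/r/ (between /o/ and /e/) is unaffected → [r].
/e/ — between /r/ and /j/, before a voiced consonant — surfaces as [eː] (rule 2).
/j/ — not in any rule's target class → [j].
/e/ (between /j/ and /w/) occurs before a voiced consonant → [eː] by rule 2.
/w/ (between /e/ and /b/) is unaffected → [w].
/b/ (between /w/ and /i/): no rule targets it → [b].
/i/ — between /b/ and /p/; rule 2 does not apply here → [i].
/p/ (word-final): rule 3 targets it, but not word-initially → unchanged [p].

[oːbroːreːjeːwbip]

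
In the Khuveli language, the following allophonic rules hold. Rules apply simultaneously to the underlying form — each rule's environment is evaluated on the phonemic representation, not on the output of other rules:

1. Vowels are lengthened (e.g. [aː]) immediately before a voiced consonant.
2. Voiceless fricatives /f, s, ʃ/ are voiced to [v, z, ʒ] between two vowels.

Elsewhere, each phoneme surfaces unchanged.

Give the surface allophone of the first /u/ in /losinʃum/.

[uː]

/u/ (between /ʃ/ and /m/): before a voiced consonant, so rule 1 applies → [uː].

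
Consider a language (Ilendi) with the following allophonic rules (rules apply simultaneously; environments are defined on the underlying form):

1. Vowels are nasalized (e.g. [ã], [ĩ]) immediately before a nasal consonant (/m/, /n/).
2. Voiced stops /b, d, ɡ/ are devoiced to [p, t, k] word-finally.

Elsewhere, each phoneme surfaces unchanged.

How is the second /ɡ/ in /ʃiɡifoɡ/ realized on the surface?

/ɡ/ (word-final) occurs word-finally → [k] by rule 2.

[k]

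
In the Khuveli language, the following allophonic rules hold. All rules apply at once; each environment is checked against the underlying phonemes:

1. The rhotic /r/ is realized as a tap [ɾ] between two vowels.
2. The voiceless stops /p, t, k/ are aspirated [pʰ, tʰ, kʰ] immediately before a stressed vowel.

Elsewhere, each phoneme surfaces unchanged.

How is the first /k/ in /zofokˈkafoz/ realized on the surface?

/k/ (between /o/ and /k/) fails the environment for rule 2, so it stays [k].

[k]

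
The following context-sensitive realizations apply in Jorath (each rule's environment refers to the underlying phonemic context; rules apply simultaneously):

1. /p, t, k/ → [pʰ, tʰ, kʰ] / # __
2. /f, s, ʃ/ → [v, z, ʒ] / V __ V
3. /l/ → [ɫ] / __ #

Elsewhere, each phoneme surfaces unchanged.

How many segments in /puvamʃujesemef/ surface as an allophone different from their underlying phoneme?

Segments that undergo a rule: /p/ → [pʰ] (rule 1); /s/ → [z] (rule 2).
All other segments surface unchanged.

2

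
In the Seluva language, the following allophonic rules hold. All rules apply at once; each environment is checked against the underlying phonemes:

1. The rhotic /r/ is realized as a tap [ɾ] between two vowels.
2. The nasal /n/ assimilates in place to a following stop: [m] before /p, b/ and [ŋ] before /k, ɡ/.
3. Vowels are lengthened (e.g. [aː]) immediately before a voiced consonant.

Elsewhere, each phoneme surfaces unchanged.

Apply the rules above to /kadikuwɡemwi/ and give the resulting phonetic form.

[kaːdikuːwɡeːmwi]

/k/ (word-initial): no rule targets it → [k].
/a/ (between /k/ and /d/): before a voiced consonant, so rule 3 applies → [aː].
/d/ — not in any rule's target class → [d].
/i/ (between /d/ and /k/) is in the target of rule 3 but the environment (before a voiced consonant) is not met → [i].
/k/ stays [k].
Rule 3 applies to /u/ (between /k/ and /w/: before a voiced consonant) → [uː].
/w/ stays [w].
/ɡ/ — not in any rule's target class → [ɡ].
Rule 3 applies to /e/ (between /ɡ/ and /m/: before a voiced consonant) → [eː].
/m/ — not in any rule's target class → [m].
/w/ (between /m/ and /i/): no rule targets it → [w].
/i/ (word-final) fails the environment for rule 3, so it stays [i].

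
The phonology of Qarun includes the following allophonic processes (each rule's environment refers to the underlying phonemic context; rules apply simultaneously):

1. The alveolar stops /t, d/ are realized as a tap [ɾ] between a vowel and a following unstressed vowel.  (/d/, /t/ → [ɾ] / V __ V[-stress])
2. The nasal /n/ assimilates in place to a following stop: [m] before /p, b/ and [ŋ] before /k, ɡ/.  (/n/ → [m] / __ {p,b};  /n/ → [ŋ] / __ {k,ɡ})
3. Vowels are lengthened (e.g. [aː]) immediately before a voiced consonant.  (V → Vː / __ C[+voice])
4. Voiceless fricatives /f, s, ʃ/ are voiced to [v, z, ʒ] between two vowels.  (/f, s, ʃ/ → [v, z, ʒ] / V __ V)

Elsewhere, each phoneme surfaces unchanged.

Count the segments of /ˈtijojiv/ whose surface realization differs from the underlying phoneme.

Segments that undergo a rule: /i/ → [iː] (rule 3); /o/ → [oː] (rule 3); /i/ → [iː] (rule 3).
All other segments surface unchanged.

3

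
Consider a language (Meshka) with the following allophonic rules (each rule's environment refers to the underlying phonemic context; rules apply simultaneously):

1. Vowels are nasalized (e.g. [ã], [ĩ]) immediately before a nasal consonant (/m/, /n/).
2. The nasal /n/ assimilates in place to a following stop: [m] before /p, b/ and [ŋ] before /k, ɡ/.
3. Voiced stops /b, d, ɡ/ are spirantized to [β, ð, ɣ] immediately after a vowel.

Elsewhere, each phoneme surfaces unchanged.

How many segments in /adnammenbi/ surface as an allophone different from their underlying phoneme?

Segments that undergo a rule: /d/ → [ð] (rule 3); /a/ → [ã] (rule 1); /e/ → [ẽ] (rule 1); /n/ → [m] (rule 2).
All other segments surface unchanged.

4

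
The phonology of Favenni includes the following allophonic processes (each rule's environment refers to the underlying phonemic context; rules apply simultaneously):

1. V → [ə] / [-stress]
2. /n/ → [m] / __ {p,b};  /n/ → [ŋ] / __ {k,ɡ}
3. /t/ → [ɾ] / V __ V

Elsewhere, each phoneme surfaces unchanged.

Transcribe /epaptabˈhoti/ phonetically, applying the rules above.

/e/ (word-initial) occurs in an unstressed syllable → [ə] by rule 1.
/p/ (between /e/ and /a/) is unaffected → [p].
/a/ (between /p/ and /p/): in an unstressed syllable, so rule 1 applies → [ə].
/p/ stays [p].
/t/ (between /p/ and /a/) is in the target of rule 3 but the environment (between two vowels) is not met → [t].
Rule 1 applies to /a/ (between /t/ and /b/: in an unstressed syllable) → [ə].
/b/ (between /a/ and /h/) is unaffected → [b].
/h/ (between /b/ and /o/): no rule targets it → [h].
/o/ (between /h/ and /t/) fails the environment for rule 1, so it stays [o].
/t/ meets the environment for rule 3 (between two vowels) → [ɾ].
Rule 1 applies to /i/ (word-final: in an unstressed syllable) → [ə].

[əpəptəbˈhoɾə]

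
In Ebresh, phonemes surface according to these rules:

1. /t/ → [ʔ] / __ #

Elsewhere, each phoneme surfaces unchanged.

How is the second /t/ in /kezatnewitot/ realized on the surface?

[t]

/t/ (between /i/ and /o/): rule 1 targets it, but not word-finally → unchanged [t].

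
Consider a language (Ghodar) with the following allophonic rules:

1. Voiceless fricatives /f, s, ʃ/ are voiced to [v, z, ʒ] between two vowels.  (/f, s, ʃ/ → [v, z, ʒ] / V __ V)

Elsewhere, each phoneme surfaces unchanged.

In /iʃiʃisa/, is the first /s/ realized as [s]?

Rule 1 applies to /s/ (between /i/ and /a/: between two vowels) → [z].
The actual realization is [z], not [s].

No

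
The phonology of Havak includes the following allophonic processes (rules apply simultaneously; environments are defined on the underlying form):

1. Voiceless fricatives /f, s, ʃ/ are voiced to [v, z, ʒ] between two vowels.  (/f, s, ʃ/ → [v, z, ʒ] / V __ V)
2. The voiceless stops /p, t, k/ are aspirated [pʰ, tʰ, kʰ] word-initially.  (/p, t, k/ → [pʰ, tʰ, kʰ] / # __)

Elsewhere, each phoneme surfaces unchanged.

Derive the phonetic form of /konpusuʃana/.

/k/ meets the environment for rule 2 (word-initially) → [kʰ].
/o/ (between /k/ and /n/) is unaffected → [o].
/n/ — not in any rule's target class → [n].
/p/ (between /n/ and /u/) is in the target of rule 2 but the environment (word-initially) is not met → [p].
/u/ (between /p/ and /s/): no rule targets it → [u].
/s/ (between /u/ and /u/): between two vowels, so rule 1 applies → [z].
/u/ (between /s/ and /ʃ/): no rule targets it → [u].
/ʃ/ (between /u/ and /a/) occurs between two vowels → [ʒ] by rule 1.
/a/ (between /ʃ/ and /n/) is unaffected → [a].
/n/ (between /a/ and /a/) is unaffected → [n].
/a/ stays [a].

[kʰonpuzuʒana]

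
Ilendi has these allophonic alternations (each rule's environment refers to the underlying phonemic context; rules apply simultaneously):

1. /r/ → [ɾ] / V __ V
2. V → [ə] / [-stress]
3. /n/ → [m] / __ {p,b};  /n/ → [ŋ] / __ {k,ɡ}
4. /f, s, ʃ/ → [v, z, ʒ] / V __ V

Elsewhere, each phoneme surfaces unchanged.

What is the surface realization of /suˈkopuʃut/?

[səˈkopəʒət]

/s/ (word-initial) fails the environment for rule 4, so it stays [s].
/u/ (between /s/ and /k/) occurs in an unstressed syllable → [ə] by rule 2.
/k/ (between /u/ and /o/) is unaffected → [k].
/o/ (between /k/ and /p/): rule 2 targets it, but not in an unstressed syllable → unchanged [o].
/p/ — not in any rule's target class → [p].
/u/ — between /p/ and /ʃ/, in an unstressed syllable — surfaces as [ə] (rule 2).
/ʃ/ meets the environment for rule 4 (between two vowels) → [ʒ].
/u/ meets the environment for rule 2 (in an unstressed syllable) → [ə].
/t/ (word-final) is unaffected → [t].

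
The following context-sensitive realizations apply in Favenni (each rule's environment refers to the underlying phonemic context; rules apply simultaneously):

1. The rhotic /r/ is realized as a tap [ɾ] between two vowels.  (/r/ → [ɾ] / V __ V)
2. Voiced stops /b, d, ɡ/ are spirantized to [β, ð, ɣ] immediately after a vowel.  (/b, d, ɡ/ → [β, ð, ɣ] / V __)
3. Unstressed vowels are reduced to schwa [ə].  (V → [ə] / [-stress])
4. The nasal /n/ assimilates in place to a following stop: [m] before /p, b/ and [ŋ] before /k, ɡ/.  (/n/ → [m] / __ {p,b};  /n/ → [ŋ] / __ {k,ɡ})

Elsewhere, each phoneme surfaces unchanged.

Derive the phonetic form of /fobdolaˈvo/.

[fəβdələˈvo]

/o/ (between /f/ and /b/) occurs in an unstressed syllable → [ə] by rule 3.
Rule 2 applies to /b/ (between /o/ and /d/: immediately after a vowel) → [β].
/d/ (between /b/ and /o/) is in the target of rule 2 but the environment (immediately after a vowel) is not met → [d].
/o/ (between /d/ and /l/) occurs in an unstressed syllable → [ə] by rule 3.
/a/ (between /l/ and /v/): in an unstressed syllable, so rule 3 applies → [ə].
/o/ (word-final) is in the target of rule 3 but the environment (in an unstressed syllable) is not met → [o].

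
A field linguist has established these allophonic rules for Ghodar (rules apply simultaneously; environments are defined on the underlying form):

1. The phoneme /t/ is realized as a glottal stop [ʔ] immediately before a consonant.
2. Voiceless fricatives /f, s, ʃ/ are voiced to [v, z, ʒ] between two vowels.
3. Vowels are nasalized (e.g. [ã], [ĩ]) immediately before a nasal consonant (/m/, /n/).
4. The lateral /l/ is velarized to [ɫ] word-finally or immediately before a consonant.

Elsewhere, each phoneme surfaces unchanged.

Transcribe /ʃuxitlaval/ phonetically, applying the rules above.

[ʃuxiʔlavaɫ]

/ʃ/ (word-initial) fails the environment for rule 2, so it stays [ʃ].
/u/ (between /ʃ/ and /x/) fails the environment for rule 3, so it stays [u].
/i/ (between /x/ and /t/) fails the environment for rule 3, so it stays [i].
/t/ meets the environment for rule 1 (immediately before a consonant) → [ʔ].
/l/ (between /t/ and /a/): rule 4 targets it, but not word-finally or immediately before a consonant → unchanged [l].
/a/ (between /l/ and /v/): rule 3 targets it, but not before a nasal consonant → unchanged [a].
/a/ (between /v/ and /l/): rule 3 targets it, but not before a nasal consonant → unchanged [a].
/l/ — word-final, word-finally or immediately before a consonant — surfaces as [ɫ] (rule 4).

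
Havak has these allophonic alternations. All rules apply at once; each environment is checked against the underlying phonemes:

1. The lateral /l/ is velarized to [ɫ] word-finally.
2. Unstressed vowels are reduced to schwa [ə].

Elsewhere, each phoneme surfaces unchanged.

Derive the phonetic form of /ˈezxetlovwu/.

/e/ — word-initial; rule 2 does not apply here → [e].
/z/ (between /e/ and /x/) is unaffected → [z].
/x/ stays [x].
/e/ meets the environment for rule 2 (in an unstressed syllable) → [ə].
/t/ — not in any rule's target class → [t].
/l/ (between /t/ and /o/): rule 1 targets it, but not word-finally → unchanged [l].
/o/ (between /l/ and /v/) occurs in an unstressed syllable → [ə] by rule 2.
/v/ (between /o/ and /w/) is unaffected → [v].
/w/ (between /v/ and /u/): no rule targets it → [w].
/u/ — word-final, in an unstressed syllable — surfaces as [ə] (rule 2).

[ˈezxətləvwə]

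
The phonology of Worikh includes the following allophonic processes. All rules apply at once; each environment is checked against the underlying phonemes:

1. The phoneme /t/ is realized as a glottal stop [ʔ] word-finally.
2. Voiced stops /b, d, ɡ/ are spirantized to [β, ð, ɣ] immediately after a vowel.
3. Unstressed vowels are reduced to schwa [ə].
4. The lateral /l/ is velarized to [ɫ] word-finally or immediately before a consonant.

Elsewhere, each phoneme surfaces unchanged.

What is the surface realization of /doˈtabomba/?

/d/ (word-initial): rule 2 targets it, but not immediately after a vowel → unchanged [d].
/o/ (between /d/ and /t/): in an unstressed syllable, so rule 3 applies → [ə].
/t/ (between /o/ and /a/) is in the target of rule 1 but the environment (word-finally) is not met → [t].
/a/ (between /t/ and /b/) fails the environment for rule 3, so it stays [a].
/b/ (between /a/ and /o/) occurs immediately after a vowel → [β] by rule 2.
/o/ (between /b/ and /m/): in an unstressed syllable, so rule 3 applies → [ə].
/m/ (between /o/ and /b/) is unaffected → [m].
/b/ — between /m/ and /a/; rule 2 does not apply here → [b].
/a/ (word-final): in an unstressed syllable, so rule 3 applies → [ə].

[dəˈtaβəmbə]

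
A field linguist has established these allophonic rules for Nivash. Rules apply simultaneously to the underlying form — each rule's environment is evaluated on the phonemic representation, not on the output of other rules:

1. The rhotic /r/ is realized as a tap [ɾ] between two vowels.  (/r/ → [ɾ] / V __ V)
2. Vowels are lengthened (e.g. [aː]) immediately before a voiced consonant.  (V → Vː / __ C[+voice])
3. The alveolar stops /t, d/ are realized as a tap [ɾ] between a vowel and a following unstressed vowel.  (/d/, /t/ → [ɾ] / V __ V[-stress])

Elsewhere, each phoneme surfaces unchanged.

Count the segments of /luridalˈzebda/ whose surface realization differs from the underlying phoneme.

6

Segments that undergo a rule: /u/ → [uː] (rule 2); /r/ → [ɾ] (rule 1); /i/ → [iː] (rule 2); /d/ → [ɾ] (rule 3); /a/ → [aː] (rule 2); /e/ → [eː] (rule 2).
All other segments surface unchanged.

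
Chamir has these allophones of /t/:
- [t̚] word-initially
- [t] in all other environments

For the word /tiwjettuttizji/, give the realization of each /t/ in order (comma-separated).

Occurrence 1 (position 1): word-initially → [t̚].
Occurrence 2 (position 6): no conditioning environment matches → elsewhere allophone [t].
Occurrence 3 (position 7): no conditioning environment matches → elsewhere allophone [t].
Occurrence 4 (position 9): no conditioning environment matches → elsewhere allophone [t].
Occurrence 5 (position 10): no conditioning environment matches → elsewhere allophone [t].

[t̚], [t], [t], [t], [t]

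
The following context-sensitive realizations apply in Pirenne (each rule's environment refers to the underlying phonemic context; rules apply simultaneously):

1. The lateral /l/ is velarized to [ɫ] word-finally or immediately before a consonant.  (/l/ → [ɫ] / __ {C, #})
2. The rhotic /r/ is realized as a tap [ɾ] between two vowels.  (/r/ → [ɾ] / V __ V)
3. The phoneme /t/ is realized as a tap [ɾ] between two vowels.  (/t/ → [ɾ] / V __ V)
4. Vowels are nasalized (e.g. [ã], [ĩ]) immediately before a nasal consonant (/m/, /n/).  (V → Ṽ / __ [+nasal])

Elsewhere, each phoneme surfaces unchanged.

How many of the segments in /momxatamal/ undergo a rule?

4

Segments that undergo a rule: /o/ → [õ] (rule 4); /t/ → [ɾ] (rule 3); /a/ → [ã] (rule 4); /l/ → [ɫ] (rule 1).
All other segments surface unchanged.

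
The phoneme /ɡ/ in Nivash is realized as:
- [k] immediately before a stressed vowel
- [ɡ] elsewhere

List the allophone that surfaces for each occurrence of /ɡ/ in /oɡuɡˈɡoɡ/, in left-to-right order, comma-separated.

[ɡ], [ɡ], [k], [ɡ]

Occurrence 1 (position 2): no conditioning environment matches → elsewhere allophone [ɡ].
Occurrence 2 (position 4): no conditioning environment matches → elsewhere allophone [ɡ].
Occurrence 3 (position 5): immediately before a stressed vowel → [k].
Occurrence 4 (position 7): no conditioning environment matches → elsewhere allophone [ɡ].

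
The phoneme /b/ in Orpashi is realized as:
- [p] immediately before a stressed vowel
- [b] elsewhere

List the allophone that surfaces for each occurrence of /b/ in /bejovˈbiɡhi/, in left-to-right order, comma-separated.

Occurrence 1 (position 1): no conditioning environment matches → elsewhere allophone [b].
Occurrence 2 (position 6): immediately before a stressed vowel → [p].

[b], [p]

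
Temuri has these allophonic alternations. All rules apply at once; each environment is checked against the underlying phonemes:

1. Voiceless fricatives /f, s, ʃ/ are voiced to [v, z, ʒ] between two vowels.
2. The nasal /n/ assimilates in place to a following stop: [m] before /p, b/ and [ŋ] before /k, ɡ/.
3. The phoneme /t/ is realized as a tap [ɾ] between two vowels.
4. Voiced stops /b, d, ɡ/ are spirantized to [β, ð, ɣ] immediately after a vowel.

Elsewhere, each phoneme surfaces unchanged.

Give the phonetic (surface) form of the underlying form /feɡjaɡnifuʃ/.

/f/ (word-initial): rule 1 targets it, but not between two vowels → unchanged [f].
/e/ (between /f/ and /ɡ/): no rule targets it → [e].
/ɡ/ (between /e/ and /j/): immediately after a vowel, so rule 4 applies → [ɣ].
/j/ (between /ɡ/ and /a/): no rule targets it → [j].
/a/ (between /j/ and /ɡ/) is unaffected → [a].
/ɡ/ meets the environment for rule 4 (immediately after a vowel) → [ɣ].
/n/ (between /ɡ/ and /i/) fails the environment for rule 2, so it stays [n].
/i/ (between /n/ and /f/): no rule targets it → [i].
/f/ (between /i/ and /u/) occurs between two vowels → [v] by rule 1.
/u/ (between /f/ and /ʃ/): no rule targets it → [u].
/ʃ/ (word-final) fails the environment for rule 1, so it stays [ʃ].

[feɣjaɣnivuʃ]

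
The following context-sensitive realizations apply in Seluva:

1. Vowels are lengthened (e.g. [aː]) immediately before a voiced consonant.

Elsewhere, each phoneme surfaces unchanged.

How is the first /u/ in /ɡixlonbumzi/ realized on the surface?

[uː]

/u/ (between /b/ and /m/) occurs before a voiced consonant → [uː] by rule 1.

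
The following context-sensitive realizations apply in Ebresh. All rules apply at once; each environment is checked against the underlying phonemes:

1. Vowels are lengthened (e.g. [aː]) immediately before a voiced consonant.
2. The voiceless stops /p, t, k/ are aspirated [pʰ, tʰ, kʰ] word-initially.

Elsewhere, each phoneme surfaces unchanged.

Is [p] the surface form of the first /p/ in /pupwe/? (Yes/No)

Rule 2 applies to /p/ (word-initial: word-initially) → [pʰ].
The actual realization is [pʰ], not [p].

No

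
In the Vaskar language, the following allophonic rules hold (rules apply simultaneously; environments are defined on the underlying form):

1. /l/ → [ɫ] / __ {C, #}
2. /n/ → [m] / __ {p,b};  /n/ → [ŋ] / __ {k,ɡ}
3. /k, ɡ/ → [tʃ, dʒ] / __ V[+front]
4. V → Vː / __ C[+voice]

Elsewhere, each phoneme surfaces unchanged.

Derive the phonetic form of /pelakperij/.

/p/ (word-initial): no rule targets it → [p].
/e/ — between /p/ and /l/, before a voiced consonant — surfaces as [eː] (rule 4).
/l/ (between /e/ and /a/) is in the target of rule 1 but the environment (word-finally or immediately before a consonant) is not met → [l].
/a/ (between /l/ and /k/) is in the target of rule 4 but the environment (before a voiced consonant) is not met → [a].
/k/ (between /a/ and /p/) fails the environment for rule 3, so it stays [k].
/p/ (between /k/ and /e/): no rule targets it → [p].
/e/ meets the environment for rule 4 (before a voiced consonant) → [eː].
/r/ — not in any rule's target class → [r].
/i/ meets the environment for rule 4 (before a voiced consonant) → [iː].
/j/ (word-final): no rule targets it → [j].

[peːlakpeːriːj]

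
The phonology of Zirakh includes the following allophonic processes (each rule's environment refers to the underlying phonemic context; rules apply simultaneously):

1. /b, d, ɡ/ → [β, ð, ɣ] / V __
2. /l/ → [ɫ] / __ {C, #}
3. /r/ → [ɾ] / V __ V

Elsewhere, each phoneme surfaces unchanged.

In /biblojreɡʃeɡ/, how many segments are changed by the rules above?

3

Segments that undergo a rule: /b/ → [β] (rule 1); /ɡ/ → [ɣ] (rule 1); /ɡ/ → [ɣ] (rule 1).
All other segments surface unchanged.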